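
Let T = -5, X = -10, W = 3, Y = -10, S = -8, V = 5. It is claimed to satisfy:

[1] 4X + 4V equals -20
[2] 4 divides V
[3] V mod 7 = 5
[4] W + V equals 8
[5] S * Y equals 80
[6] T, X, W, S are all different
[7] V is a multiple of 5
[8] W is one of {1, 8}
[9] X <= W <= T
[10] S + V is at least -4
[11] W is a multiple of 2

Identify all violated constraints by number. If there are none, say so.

[1] 4X + 4V = 4(-10) + 4(5) = -20  ✓
[2] 5 = 4*1 + 1, so 4 does not divide 5  ✗
[3] 5 mod 7 = 5  ✓
[4] W + V = 3 + 5 = 8  ✓
[5] S * Y = -8 * (-10) = 80  ✓
[6] values -5, -10, 3, -8 are pairwise distinct  ✓
[7] 5 / 5 = 1, so 5 divides 5  ✓
[8] W = 3 is not in {1, 8}  ✗
[9] values -10, 3, -5; W = 3 is not <= T = -5  ✗
[10] S + V = -8 + 5 = -3; -3 ≥ -4  ✓
[11] 3 = 2*1 + 1, so 2 does not divide 3  ✗

The assignment fails constraints 2, 8, 9, 11.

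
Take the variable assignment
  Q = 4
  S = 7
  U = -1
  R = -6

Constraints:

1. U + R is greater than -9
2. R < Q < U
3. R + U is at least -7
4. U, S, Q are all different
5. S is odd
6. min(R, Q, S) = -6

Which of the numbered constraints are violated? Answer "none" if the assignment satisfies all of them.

1. U + R = -1 + (-6) = -7; -7 > -9 — holds.
2. values -6, 4, -1; Q = 4 is not < U = -1 — does not hold.
3. R + U = -6 + (-1) = -7; -7 ≥ -7 — holds.
4. values -1, 7, 4 are pairwise distinct — holds.
5. S = 7 is odd — holds.
6. min(-6, 4, 7) = -6 — holds.

No — constraint 2 is not satisfied.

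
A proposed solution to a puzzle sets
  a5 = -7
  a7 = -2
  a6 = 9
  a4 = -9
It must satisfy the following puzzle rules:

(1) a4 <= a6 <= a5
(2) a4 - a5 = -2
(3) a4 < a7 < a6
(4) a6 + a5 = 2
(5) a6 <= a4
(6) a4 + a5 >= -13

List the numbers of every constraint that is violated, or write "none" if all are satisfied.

Constraints 1, 5, and 6 do not hold.

(1) values -9, 9, -7; a6 = 9 is not <= a5 = -7 — does not hold.
(2) a4 - a5 = -9 - (-7) = -2 — holds.
(3) values -9 < -2 < 9 — holds.
(4) a6 + a5 = 9 + (-7) = 2 — holds.
(5) a6 = 9, a4 = -9; 9 > -9 (want ≤) — does not hold.
(6) a4 + a5 = -9 + (-7) = -16; -16 < -13, bound -13 not met — does not hold.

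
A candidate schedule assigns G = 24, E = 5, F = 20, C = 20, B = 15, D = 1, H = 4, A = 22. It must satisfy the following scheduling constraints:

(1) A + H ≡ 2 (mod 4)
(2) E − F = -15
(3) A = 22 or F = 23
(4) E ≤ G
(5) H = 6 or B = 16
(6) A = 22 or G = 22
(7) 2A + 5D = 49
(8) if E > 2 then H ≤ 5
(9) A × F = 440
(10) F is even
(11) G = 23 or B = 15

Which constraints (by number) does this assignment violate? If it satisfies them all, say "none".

The assignment fails constraint 5.

(1) A + H = 26; 26 mod 4 = 2 — OK.
(2) E − F = 5 − 20 = -15 — OK.
(3) A = 22 = 22 (first disjunct) — OK.
(4) E = 5, G = 24; 5 ≤ 24 — OK.
(5) H = 4 ≠ 6 and B = 15 ≠ 16; both disjuncts false — violated.
(6) A = 22 = 22 (first disjunct) — OK.
(7) 2A + 5D = 2(22) + 5(1) = 49 — OK.
(8) E = 5 > 2, so we need H ≤ 5; H = 4 ≤ 5 — OK.
(9) A × F = 22 × 20 = 440 — OK.
(10) F = 20 is even — OK.
(11) G = 24 ≠ 23, but B = 15 = 15 (second disjunct) — OK.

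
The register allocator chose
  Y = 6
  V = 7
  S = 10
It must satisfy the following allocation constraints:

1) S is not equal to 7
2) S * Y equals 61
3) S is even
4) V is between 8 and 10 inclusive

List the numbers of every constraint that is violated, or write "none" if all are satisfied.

1) S = 10, and 10 ≠ 7 — satisfied.
2) S * Y = 10 * 6 = 60, not 61 — violated.
3) S = 10 is even — satisfied.
4) V = 7 is outside [8, 10] — violated.

The assignment fails constraints 2, 4.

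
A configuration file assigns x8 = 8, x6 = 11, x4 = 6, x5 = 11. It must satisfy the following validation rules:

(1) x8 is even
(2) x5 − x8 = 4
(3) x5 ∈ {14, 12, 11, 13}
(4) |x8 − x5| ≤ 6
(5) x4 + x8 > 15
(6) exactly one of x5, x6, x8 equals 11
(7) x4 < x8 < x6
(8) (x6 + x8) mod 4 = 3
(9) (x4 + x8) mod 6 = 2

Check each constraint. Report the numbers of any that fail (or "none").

(1) x8 = 8 is even — holds.
(2) x5 − x8 = 11 − 8 = 3, not 4 — fails.
(3) x5 = 11 is in {14, 12, 11, 13} — holds.
(4) |8 − 11| = 3; 3 ≤ 6 — holds.
(5) x4 + x8 = 6 + 8 = 14; 14 ≤ 15, bound 15 not met — fails.
(6) x5=11, x6=11, x8=8; 2 of them equal 11, not exactly one — fails.
(7) values 6 < 8 < 11 — holds.
(8) x6 + x8 = 19; 19 mod 4 = 3 — holds.
(9) x4 + x8 = 14; 14 mod 6 = 2 — holds.

Constraints 2, 5, 6 do not hold.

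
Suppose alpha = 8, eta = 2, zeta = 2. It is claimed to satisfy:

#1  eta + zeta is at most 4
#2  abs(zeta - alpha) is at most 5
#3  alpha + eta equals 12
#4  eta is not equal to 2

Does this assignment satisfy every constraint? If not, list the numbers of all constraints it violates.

No — constraints 2, 3, 4 are not satisfied.

#1 eta + zeta = 2 + 2 = 4; 4 ≤ 4  true
#2 abs(2 - 8) = 6; 6 > 5, exceeds bound 5  false
#3 alpha + eta = 8 + 2 = 10, not 12  false
#4 eta = 2, but 2 is required to differ  false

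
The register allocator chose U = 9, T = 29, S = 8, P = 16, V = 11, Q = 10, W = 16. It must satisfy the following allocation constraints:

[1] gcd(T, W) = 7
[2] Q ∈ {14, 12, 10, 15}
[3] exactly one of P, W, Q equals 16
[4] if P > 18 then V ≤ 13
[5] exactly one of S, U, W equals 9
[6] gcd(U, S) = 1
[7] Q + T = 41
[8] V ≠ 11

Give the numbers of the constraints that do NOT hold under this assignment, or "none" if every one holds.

[1] gcd(29, 16) = 1, not 7  false
[2] Q = 10 is in {14, 12, 10, 15}  true
[3] P=16, W=16, Q=10; 2 of them equal 16, not exactly one  false
[4] P = 16, not > 18; antecedent false, conditional vacuously true  true
[5] S=8, U=9, W=16; 1 of them equals 9  true
[6] gcd(9, 8) = 1  true
[7] Q + T = 10 + 29 = 39, not 41  false
[8] V = 11, but 11 is required to differ  false

Constraints 1, 3, 7, and 8 do not hold.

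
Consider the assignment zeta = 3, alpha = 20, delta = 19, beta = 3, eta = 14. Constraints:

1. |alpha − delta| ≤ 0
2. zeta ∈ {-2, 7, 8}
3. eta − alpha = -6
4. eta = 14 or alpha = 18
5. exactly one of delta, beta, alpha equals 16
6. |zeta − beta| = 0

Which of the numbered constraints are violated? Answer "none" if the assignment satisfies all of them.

1. |20 − 19| = 1; 1 > 0, exceeds bound 0  ✗
2. zeta = 3 is not in {-2, 7, 8}  ✗
3. eta − alpha = 14 − 20 = -6  ✓
4. eta = 14 = 14 (first disjunct)  ✓
5. delta=19, beta=3, alpha=20; 0 of them equal 16, not exactly one  ✗
6. |3 − 3| = 0  ✓

No — constraints 1, 2, 5 are not satisfied.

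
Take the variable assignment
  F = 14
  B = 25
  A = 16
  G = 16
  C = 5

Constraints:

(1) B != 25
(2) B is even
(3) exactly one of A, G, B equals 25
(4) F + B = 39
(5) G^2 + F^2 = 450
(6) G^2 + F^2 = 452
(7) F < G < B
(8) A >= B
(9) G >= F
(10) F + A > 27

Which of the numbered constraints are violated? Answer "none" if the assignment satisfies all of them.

(1) B = 25, but 25 is required to differ — violated.
(2) B = 25 is odd — violated.
(3) A=16, G=16, B=25; 1 of them equals 25 — OK.
(4) F + B = 14 + 25 = 39 — OK.
(5) G^2 + F^2 = 16^2 + 14^2 = 256 + 196 = 452, not 450 — violated.
(6) G^2 + F^2 = 16^2 + 14^2 = 256 + 196 = 452 — OK.
(7) values 14 < 16 < 25 — OK.
(8) A = 16, B = 25; 16 < 25 (want ≥) — violated.
(9) G = 16, F = 14; 16 ≥ 14 — OK.
(10) F + A = 14 + 16 = 30; 30 > 27 — OK.

Violated: 1, 2, 5, and 8.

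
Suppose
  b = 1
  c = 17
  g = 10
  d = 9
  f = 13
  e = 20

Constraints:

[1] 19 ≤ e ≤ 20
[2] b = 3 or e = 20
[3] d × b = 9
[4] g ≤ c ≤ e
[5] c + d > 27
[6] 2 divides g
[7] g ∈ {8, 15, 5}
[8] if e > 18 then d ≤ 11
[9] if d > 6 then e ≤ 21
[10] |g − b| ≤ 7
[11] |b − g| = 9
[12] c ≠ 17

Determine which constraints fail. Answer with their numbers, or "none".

[1] e = 20 lies in [19, 20] — satisfied.
[2] b = 1 ≠ 3, but e = 20 = 20 (second disjunct) — satisfied.
[3] d × b = 9 × 1 = 9 — satisfied.
[4] values 10 ≤ 17 ≤ 20 — satisfied.
[5] c + d = 17 + 9 = 26; 26 ≤ 27, bound 27 not met — violated.
[6] 10 / 2 = 5, so 2 divides 10 — satisfied.
[7] g = 10 is not in {8, 15, 5} — violated.
[8] e = 20 > 18, so we need d ≤ 11; d = 9 ≤ 11 — satisfied.
[9] d = 9 > 6, so we need e ≤ 21; e = 20 ≤ 21 — satisfied.
[10] |10 − 1| = 9; 9 > 7, exceeds bound 7 — violated.
[11] |1 − 10| = 9 — satisfied.
[12] c = 17, but 17 is required to differ — violated.

The assignment fails constraints 5, 7, 10, and 12.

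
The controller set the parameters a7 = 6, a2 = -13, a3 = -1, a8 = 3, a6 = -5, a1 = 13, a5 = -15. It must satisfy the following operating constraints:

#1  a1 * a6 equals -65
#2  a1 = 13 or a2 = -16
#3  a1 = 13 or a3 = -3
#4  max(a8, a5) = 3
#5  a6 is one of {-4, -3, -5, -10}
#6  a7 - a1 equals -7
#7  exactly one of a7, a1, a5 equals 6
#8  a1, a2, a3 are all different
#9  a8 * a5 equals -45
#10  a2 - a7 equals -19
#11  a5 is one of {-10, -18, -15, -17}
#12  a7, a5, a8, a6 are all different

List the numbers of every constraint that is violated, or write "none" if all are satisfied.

None — every constraint holds.

#1 a1 * a6 = 13 * (-5) = -65  yes
#2 a1 = 13 = 13 (first disjunct)  yes
#3 a1 = 13 = 13 (first disjunct)  yes
#4 max(3, -15) = 3  yes
#5 a6 = -5 is in {-4, -3, -5, -10}  yes
#6 a7 - a1 = 6 - 13 = -7  yes
#7 a7=6, a1=13, a5=-15; 1 of them equals 6  yes
#8 values 13, -13, -1 are pairwise distinct  yes
#9 a8 * a5 = 3 * (-15) = -45  yes
#10 a2 - a7 = -13 - 6 = -19  yes
#11 a5 = -15 is in {-10, -18, -15, -17}  yes
#12 values 6, -15, 3, -5 are pairwise distinct  yes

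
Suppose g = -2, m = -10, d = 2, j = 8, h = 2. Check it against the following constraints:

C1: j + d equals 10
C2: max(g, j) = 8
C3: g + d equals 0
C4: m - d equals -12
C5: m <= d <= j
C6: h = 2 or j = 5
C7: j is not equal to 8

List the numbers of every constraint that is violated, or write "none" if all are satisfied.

C1: j + d = 8 + 2 = 10 — satisfied.
C2: max(-2, 8) = 8 — satisfied.
C3: g + d = -2 + 2 = 0 — satisfied.
C4: m - d = -10 - 2 = -12 — satisfied.
C5: values -10 <= 2 <= 8 — satisfied.
C6: h = 2 = 2 (first disjunct) — satisfied.
C7: j = 8, but 8 is required to differ — violated.

No — constraint 7 is not satisfied.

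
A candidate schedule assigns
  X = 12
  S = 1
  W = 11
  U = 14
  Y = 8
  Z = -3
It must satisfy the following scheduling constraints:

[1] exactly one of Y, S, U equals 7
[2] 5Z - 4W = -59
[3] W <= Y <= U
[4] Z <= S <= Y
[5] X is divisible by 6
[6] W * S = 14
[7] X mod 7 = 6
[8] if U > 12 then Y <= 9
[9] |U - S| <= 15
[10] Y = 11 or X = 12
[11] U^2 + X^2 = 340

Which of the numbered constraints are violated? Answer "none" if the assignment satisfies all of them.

[1] Y=8, S=1, U=14; 0 of them equal 7, not exactly one — does not hold.
[2] 5Z - 4W = 5(-3) - 4(11) = -59 — holds.
[3] values 11, 8, 14; W = 11 is not <= Y = 8 — does not hold.
[4] values -3 <= 1 <= 8 — holds.
[5] 12 / 6 = 2, so 6 divides 12 — holds.
[6] W * S = 11 * 1 = 11, not 14 — does not hold.
[7] 12 mod 7 = 5, not 6 — does not hold.
[8] U = 14 > 12, so we need Y ≤ 9; Y = 8 ≤ 9 — holds.
[9] |14 - 1| = 13; 13 ≤ 15 — holds.
[10] Y = 8 ≠ 11, but X = 12 = 12 (second disjunct) — holds.
[11] U^2 + X^2 = 14^2 + 12^2 = 196 + 144 = 340 — holds.

The assignment fails constraints 1, 3, 6, and 7.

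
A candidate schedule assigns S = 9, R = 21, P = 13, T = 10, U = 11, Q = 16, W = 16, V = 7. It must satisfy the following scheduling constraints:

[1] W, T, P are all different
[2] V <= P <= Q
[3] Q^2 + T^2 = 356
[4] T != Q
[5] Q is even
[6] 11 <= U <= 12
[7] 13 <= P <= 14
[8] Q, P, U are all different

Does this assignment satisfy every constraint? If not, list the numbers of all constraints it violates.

Yes — all constraints hold.

[1] values 16, 10, 13 are pairwise distinct — satisfied.
[2] values 7 <= 13 <= 16 — satisfied.
[3] Q^2 + T^2 = 16^2 + 10^2 = 256 + 100 = 356 — satisfied.
[4] T = 10, Q = 16; distinct — satisfied.
[5] Q = 16 is even — satisfied.
[6] U = 11 lies in [11, 12] — satisfied.
[7] P = 13 lies in [13, 14] — satisfied.
[8] values 16, 13, 11 are pairwise distinct — satisfied.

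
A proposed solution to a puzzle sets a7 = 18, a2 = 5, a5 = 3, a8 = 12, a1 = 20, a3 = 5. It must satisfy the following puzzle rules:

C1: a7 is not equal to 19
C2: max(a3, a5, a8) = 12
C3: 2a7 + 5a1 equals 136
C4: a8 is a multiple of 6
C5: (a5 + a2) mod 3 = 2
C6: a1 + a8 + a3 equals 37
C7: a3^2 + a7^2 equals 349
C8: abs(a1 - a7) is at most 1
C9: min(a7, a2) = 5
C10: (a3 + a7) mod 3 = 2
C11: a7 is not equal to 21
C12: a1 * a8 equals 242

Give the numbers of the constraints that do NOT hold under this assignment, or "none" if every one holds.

C1: a7 = 18, and 18 ≠ 19 — OK.
C2: max(5, 3, 12) = 12 — OK.
C3: 2a7 + 5a1 = 2(18) + 5(20) = 136 — OK.
C4: 12 / 6 = 2, so 6 divides 12 — OK.
C5: a5 + a2 = 8; 8 mod 3 = 2 — OK.
C6: a1 + a8 + a3 = 20 + 12 + 5 = 37 — OK.
C7: a3^2 + a7^2 = 5^2 + 18^2 = 25 + 324 = 349 — OK.
C8: abs(20 - 18) = 2; 2 > 1, exceeds bound 1 — violated.
C9: min(18, 5) = 5 — OK.
C10: a3 + a7 = 23; 23 mod 3 = 2 — OK.
C11: a7 = 18, and 18 ≠ 21 — OK.
C12: a1 * a8 = 20 * 12 = 240, not 242 — violated.

Constraints 8 and 12 do not hold.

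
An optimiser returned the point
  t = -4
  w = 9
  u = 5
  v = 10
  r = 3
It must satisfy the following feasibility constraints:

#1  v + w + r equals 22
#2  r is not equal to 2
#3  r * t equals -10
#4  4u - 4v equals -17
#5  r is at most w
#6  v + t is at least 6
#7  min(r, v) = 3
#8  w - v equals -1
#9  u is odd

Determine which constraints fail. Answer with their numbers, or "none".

#1 v + w + r = 10 + 9 + 3 = 22  OK
#2 r = 3, and 3 ≠ 2  OK
#3 r * t = 3 * (-4) = -12, not -10  FAIL
#4 4u - 4v = 4(5) - 4(10) = -20, not -17  FAIL
#5 r = 3, w = 9; 3 ≤ 9  OK
#6 v + t = 10 + (-4) = 6; 6 ≥ 6  OK
#7 min(3, 10) = 3  OK
#8 w - v = 9 - 10 = -1  OK
#9 u = 5 is odd  OK

The assignment fails constraints 3 and 4.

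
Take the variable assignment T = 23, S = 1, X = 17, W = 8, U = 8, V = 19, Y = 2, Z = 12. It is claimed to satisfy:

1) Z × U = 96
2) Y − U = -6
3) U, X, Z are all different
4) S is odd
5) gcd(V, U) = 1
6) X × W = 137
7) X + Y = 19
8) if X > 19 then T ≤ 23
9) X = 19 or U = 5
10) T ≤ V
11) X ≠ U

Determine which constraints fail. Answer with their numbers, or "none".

Violated: 6, 9, 10.

1) Z × U = 12 × 8 = 96 — satisfied.
2) Y − U = 2 − 8 = -6 — satisfied.
3) values 8, 17, 12 are pairwise distinct — satisfied.
4) S = 1 is odd — satisfied.
5) gcd(19, 8) = 1 — satisfied.
6) X × W = 17 × 8 = 136, not 137 — violated.
7) X + Y = 17 + 2 = 19 — satisfied.
8) X = 17, not > 19; antecedent false, conditional vacuously true — satisfied.
9) X = 17 ≠ 19 and U = 8 ≠ 5; both disjuncts false — violated.
10) T = 23, V = 19; 23 > 19 (want ≤) — violated.
11) X = 17, U = 8; distinct — satisfied.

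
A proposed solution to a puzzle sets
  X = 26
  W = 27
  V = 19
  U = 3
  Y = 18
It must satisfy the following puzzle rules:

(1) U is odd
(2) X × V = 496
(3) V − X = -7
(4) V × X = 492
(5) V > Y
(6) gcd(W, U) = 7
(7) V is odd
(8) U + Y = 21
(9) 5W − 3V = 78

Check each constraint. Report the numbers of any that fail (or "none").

Constraints 2, 4, and 6 are violated.

(1) U = 3 is odd  true
(2) X × V = 26 × 19 = 494, not 496  false
(3) V − X = 19 − 26 = -7  true
(4) V × X = 19 × 26 = 494, not 492  false
(5) V = 19, Y = 18; 19 > 18  true
(6) gcd(27, 3) = 3, not 7  false
(7) V = 19 is odd  true
(8) U + Y = 3 + 18 = 21  true
(9) 5W − 3V = 5(27) − 3(19) = 78  true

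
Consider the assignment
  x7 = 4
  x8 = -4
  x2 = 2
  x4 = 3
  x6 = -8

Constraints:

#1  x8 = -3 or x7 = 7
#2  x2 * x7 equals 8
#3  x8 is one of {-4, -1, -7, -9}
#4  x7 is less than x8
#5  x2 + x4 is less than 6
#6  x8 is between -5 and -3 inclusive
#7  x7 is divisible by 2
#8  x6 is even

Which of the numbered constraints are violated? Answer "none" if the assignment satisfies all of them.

#1 x8 = -4 ≠ -3 and x7 = 4 ≠ 7; both disjuncts false — violated.
#2 x2 * x7 = 2 * 4 = 8 — OK.
#3 x8 = -4 is in {-4, -1, -7, -9} — OK.
#4 x7 = 4, x8 = -4; 4 ≥ -4 (want <) — violated.
#5 x2 + x4 = 2 + 3 = 5; 5 < 6 — OK.
#6 x8 = -4 lies in [-5, -3] — OK.
#7 4 / 2 = 2, so 2 divides 4 — OK.
#8 x6 = -8 is even — OK.

No — constraints 1, 4 are not satisfied.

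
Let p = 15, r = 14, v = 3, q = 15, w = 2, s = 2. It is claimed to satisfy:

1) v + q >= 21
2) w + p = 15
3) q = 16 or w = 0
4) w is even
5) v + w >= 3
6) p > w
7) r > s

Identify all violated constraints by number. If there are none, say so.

No — constraints 1, 2, 3 are not satisfied.

1) v + q = 3 + 15 = 18; 18 < 21, bound 21 not met — does not hold.
2) w + p = 2 + 15 = 17, not 15 — does not hold.
3) q = 15 ≠ 16 and w = 2 ≠ 0; both disjuncts false — does not hold.
4) w = 2 is even — holds.
5) v + w = 3 + 2 = 5; 5 ≥ 3 — holds.
6) p = 15, w = 2; 15 > 2 — holds.
7) r = 14, s = 2; 14 > 2 — holds.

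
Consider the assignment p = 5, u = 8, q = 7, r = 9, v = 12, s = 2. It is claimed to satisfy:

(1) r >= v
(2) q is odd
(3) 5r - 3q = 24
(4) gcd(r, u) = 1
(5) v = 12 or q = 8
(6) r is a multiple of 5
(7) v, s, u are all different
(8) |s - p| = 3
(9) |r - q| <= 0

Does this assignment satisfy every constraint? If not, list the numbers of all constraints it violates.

(1) r = 9, v = 12; 9 < 12 (want ≥) — fails.
(2) q = 7 is odd — holds.
(3) 5r - 3q = 5(9) - 3(7) = 24 — holds.
(4) gcd(9, 8) = 1 — holds.
(5) v = 12 = 12 (first disjunct) — holds.
(6) 9 = 5*1 + 4, so 5 does not divide 9 — fails.
(7) values 12, 2, 8 are pairwise distinct — holds.
(8) |2 - 5| = 3 — holds.
(9) |9 - 7| = 2; 2 > 0, exceeds bound 0 — fails.

No — constraints 1, 6, 9 are not satisfied.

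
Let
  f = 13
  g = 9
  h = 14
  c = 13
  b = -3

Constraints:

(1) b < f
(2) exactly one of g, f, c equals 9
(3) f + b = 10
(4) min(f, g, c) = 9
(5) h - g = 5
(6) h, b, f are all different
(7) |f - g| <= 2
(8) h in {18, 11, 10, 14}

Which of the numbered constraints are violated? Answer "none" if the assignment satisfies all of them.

(1) b = -3, f = 13; -3 < 13  OK
(2) g=9, f=13, c=13; 1 of them equals 9  OK
(3) f + b = 13 + (-3) = 10  OK
(4) min(13, 9, 13) = 9  OK
(5) h - g = 14 - 9 = 5  OK
(6) values 14, -3, 13 are pairwise distinct  OK
(7) |13 - 9| = 4; 4 > 2, exceeds bound 2  FAIL
(8) h = 14 is in {18, 11, 10, 14}  OK

No — constraint 7 is not satisfied.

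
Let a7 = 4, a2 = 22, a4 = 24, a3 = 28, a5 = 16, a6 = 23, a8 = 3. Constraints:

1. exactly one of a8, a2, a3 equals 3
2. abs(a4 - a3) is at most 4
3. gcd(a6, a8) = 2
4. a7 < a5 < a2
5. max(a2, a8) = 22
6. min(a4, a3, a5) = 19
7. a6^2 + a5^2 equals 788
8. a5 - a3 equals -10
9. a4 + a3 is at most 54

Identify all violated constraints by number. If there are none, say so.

1. a8=3, a2=22, a3=28; 1 of them equals 3  ✓
2. abs(24 - 28) = 4; 4 ≤ 4  ✓
3. gcd(23, 3) = 1, not 2  ✗
4. values 4 < 16 < 22  ✓
5. max(22, 3) = 22  ✓
6. min(24, 28, 16) = 16, not 19  ✗
7. a6^2 + a5^2 = 23^2 + 16^2 = 529 + 256 = 785, not 788  ✗
8. a5 - a3 = 16 - 28 = -12, not -10  ✗
9. a4 + a3 = 24 + 28 = 52; 52 ≤ 54  ✓

Violated: 3, 6, 7, 8.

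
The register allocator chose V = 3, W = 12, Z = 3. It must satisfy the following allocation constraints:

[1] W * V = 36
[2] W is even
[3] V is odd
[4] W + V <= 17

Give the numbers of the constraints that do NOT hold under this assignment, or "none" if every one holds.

[1] W * V = 12 * 3 = 36  holds
[2] W = 12 is even  holds
[3] V = 3 is odd  holds
[4] W + V = 12 + 3 = 15; 15 ≤ 17  holds

Yes — all constraints hold.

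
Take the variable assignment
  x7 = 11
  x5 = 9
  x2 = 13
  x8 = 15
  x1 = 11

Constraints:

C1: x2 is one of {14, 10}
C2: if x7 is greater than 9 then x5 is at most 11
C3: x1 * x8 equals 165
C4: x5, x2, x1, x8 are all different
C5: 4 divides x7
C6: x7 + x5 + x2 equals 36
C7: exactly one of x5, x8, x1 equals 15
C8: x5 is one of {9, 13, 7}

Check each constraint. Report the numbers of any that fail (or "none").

C1: x2 = 13 is not in {14, 10} — fails.
C2: x7 = 11 > 9, so we need x5 ≤ 11; x5 = 9 ≤ 11 — holds.
C3: x1 * x8 = 11 * 15 = 165 — holds.
C4: values 9, 13, 11, 15 are pairwise distinct — holds.
C5: 11 = 4*2 + 3, so 4 does not divide 11 — fails.
C6: x7 + x5 + x2 = 11 + 9 + 13 = 33, not 36 — fails.
C7: x5=9, x8=15, x1=11; 1 of them equals 15 — holds.
C8: x5 = 9 is in {9, 13, 7} — holds.

Constraints 1, 5, and 6 do not hold.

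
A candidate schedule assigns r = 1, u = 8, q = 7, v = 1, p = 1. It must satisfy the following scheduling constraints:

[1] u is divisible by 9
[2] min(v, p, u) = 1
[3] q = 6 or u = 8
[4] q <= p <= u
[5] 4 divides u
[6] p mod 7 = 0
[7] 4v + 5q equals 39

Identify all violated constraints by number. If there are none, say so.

[1] 8 = 9*0 + 8, so 9 does not divide 8 — violated.
[2] min(1, 1, 8) = 1 — satisfied.
[3] q = 7 ≠ 6, but u = 8 = 8 (second disjunct) — satisfied.
[4] values 7, 1, 8; q = 7 is not <= p = 1 — violated.
[5] 8 / 4 = 2, so 4 divides 8 — satisfied.
[6] 1 mod 7 = 1, not 0 — violated.
[7] 4v + 5q = 4(1) + 5(7) = 39 — satisfied.

The assignment fails constraints 1, 4, and 6.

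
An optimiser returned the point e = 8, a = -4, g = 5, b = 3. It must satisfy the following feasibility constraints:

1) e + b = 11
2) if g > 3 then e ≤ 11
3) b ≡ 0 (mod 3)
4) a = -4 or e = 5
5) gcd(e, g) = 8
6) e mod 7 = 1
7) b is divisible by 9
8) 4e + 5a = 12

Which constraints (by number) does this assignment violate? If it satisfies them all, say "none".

1) e + b = 8 + 3 = 11 — holds.
2) g = 5 > 3, so we need e ≤ 11; e = 8 ≤ 11 — holds.
3) 3 mod 3 = 0 — holds.
4) a = -4 = -4 (first disjunct) — holds.
5) gcd(8, 5) = 1, not 8 — does not hold.
6) 8 mod 7 = 1 — holds.
7) 3 = 9×0 + 3, so 9 does not divide 3 — does not hold.
8) 4e + 5a = 4(8) + 5(-4) = 12 — holds.

Violated: 5 and 7.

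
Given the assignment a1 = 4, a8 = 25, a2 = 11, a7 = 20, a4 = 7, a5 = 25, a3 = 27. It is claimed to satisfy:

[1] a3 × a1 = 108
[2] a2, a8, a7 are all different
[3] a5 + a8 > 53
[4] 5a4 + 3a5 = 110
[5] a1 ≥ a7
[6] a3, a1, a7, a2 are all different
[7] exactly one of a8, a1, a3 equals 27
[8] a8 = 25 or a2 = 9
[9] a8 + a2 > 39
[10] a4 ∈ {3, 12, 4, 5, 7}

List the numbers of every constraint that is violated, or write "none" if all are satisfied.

Constraints 3, 5, and 9 do not hold.

[1] a3 × a1 = 27 × 4 = 108 — satisfied.
[2] values 11, 25, 20 are pairwise distinct — satisfied.
[3] a5 + a8 = 25 + 25 = 50; 50 ≤ 53, bound 53 not met — violated.
[4] 5a4 + 3a5 = 5(7) + 3(25) = 110 — satisfied.
[5] a1 = 4, a7 = 20; 4 < 20 (want ≥) — violated.
[6] values 27, 4, 20, 11 are pairwise distinct — satisfied.
[7] a8=25, a1=4, a3=27; 1 of them equals 27 — satisfied.
[8] a8 = 25 = 25 (first disjunct) — satisfied.
[9] a8 + a2 = 25 + 11 = 36; 36 ≤ 39, bound 39 not met — violated.
[10] a4 = 7 is in {3, 12, 4, 5, 7} — satisfied.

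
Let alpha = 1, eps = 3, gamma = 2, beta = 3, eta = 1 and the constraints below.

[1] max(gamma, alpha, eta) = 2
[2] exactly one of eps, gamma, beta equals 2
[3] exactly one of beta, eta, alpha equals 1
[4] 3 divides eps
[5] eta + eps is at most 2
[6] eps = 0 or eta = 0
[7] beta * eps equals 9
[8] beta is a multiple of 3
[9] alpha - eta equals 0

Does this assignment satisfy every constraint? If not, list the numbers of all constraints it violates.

Violated: 3, 5, and 6.

[1] max(2, 1, 1) = 2 — satisfied.
[2] eps=3, gamma=2, beta=3; 1 of them equals 2 — satisfied.
[3] beta=3, eta=1, alpha=1; 2 of them equal 1, not exactly one — violated.
[4] 3 / 3 = 1, so 3 divides 3 — satisfied.
[5] eta + eps = 1 + 3 = 4; 4 > 2, bound 2 not met — violated.
[6] eps = 3 ≠ 0 and eta = 1 ≠ 0; both disjuncts false — violated.
[7] beta * eps = 3 * 3 = 9 — satisfied.
[8] 3 / 3 = 1, so 3 divides 3 — satisfied.
[9] alpha - eta = 1 - 1 = 0 — satisfied.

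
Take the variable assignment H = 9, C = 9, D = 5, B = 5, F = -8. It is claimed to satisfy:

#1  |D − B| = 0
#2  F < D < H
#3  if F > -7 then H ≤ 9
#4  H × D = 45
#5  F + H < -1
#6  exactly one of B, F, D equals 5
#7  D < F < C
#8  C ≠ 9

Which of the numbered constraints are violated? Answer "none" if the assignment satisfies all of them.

#1 |5 − 5| = 0  ✔
#2 values -8 < 5 < 9  ✔
#3 F = -8, not > -7; antecedent false, conditional vacuously true  ✔
#4 H × D = 9 × 5 = 45  ✔
#5 F + H = -8 + 9 = 1; 1 ≥ -1, bound -1 not met  ✘
#6 B=5, F=-8, D=5; 2 of them equal 5, not exactly one  ✘
#7 values 5, -8, 9; D = 5 is not < F = -8  ✘
#8 C = 9, but 9 is required to differ  ✘

Constraints 5, 6, 7, and 8 are violated.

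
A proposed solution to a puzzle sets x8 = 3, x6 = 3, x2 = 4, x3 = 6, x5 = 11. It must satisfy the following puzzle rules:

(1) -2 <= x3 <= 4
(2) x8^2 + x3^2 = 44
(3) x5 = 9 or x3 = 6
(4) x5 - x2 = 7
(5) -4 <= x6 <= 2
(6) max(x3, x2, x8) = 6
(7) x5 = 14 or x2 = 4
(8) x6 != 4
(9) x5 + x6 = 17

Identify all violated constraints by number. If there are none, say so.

(1) x3 = 6 is outside [-2, 4] — fails.
(2) x8^2 + x3^2 = 3^2 + 6^2 = 9 + 36 = 45, not 44 — fails.
(3) x5 = 11 ≠ 9, but x3 = 6 = 6 (second disjunct) — holds.
(4) x5 - x2 = 11 - 4 = 7 — holds.
(5) x6 = 3 is outside [-4, 2] — fails.
(6) max(6, 4, 3) = 6 — holds.
(7) x5 = 11 ≠ 14, but x2 = 4 = 4 (second disjunct) — holds.
(8) x6 = 3, and 3 ≠ 4 — holds.
(9) x5 + x6 = 11 + 3 = 14, not 17 — fails.

Constraints 1, 2, 5, and 9 are violated.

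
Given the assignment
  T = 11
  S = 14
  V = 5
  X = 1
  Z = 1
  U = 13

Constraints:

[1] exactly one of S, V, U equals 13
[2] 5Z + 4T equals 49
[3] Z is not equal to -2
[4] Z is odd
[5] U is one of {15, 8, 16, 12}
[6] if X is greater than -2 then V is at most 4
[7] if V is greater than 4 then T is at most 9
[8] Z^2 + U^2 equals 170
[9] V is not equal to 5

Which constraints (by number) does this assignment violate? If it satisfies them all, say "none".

Constraints 5, 6, 7, and 9 are violated.

[1] S=14, V=5, U=13; 1 of them equals 13  holds
[2] 5Z + 4T = 5(1) + 4(11) = 49  holds
[3] Z = 1, and 1 ≠ -2  holds
[4] Z = 1 is odd  holds
[5] U = 13 is not in {15, 8, 16, 12}  fails
[6] X = 1 > -2, so we need V ≤ 4; but V = 5 > 4  fails
[7] V = 5 > 4, so we need T ≤ 9; but T = 11 > 9  fails
[8] Z^2 + U^2 = 1^2 + 13^2 = 1 + 169 = 170  holds
[9] V = 5, but 5 is required to differ  fails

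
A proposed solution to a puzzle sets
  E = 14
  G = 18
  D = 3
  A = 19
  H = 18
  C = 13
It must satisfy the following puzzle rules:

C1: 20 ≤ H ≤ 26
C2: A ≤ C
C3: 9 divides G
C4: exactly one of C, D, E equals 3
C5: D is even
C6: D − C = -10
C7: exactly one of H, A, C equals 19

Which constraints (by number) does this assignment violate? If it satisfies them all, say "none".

The assignment fails constraints 1, 2, 5.

C1: H = 18 is outside [20, 26]  fails
C2: A = 19, C = 13; 19 > 13 (want ≤)  fails
C3: 18 / 9 = 2, so 9 divides 18  holds
C4: C=13, D=3, E=14; 1 of them equals 3  holds
C5: D = 3 is odd  fails
C6: D − C = 3 − 13 = -10  holds
C7: H=18, A=19, C=13; 1 of them equals 19  holds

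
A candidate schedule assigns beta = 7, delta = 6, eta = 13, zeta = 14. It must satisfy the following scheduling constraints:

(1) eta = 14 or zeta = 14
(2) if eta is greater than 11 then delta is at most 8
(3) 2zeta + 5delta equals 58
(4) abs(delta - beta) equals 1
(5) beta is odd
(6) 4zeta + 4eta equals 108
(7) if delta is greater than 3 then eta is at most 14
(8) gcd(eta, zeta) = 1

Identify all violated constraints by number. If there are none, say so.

(1) eta = 13 ≠ 14, but zeta = 14 = 14 (second disjunct)  holds
(2) eta = 13 > 11, so we need delta ≤ 8; delta = 6 ≤ 8  holds
(3) 2zeta + 5delta = 2(14) + 5(6) = 58  holds
(4) abs(6 - 7) = 1  holds
(5) beta = 7 is odd  holds
(6) 4zeta + 4eta = 4(14) + 4(13) = 108  holds
(7) delta = 6 > 3, so we need eta ≤ 14; eta = 13 ≤ 14  holds
(8) gcd(13, 14) = 1  holds

No violations.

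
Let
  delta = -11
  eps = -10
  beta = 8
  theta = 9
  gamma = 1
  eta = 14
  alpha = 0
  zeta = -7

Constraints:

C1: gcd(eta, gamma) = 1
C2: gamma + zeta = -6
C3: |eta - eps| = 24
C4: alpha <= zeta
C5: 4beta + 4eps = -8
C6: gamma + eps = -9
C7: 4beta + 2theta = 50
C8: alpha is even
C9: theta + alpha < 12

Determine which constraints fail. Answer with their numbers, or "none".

C1: gcd(14, 1) = 1 — OK.
C2: gamma + zeta = 1 + (-7) = -6 — OK.
C3: |14 - (-10)| = 24 — OK.
C4: alpha = 0, zeta = -7; 0 > -7 (want ≤) — violated.
C5: 4beta + 4eps = 4(8) + 4(-10) = -8 — OK.
C6: gamma + eps = 1 + (-10) = -9 — OK.
C7: 4beta + 2theta = 4(8) + 2(9) = 50 — OK.
C8: alpha = 0 is even — OK.
C9: theta + alpha = 9 + 0 = 9; 9 < 12 — OK.

Constraint 4 does not hold.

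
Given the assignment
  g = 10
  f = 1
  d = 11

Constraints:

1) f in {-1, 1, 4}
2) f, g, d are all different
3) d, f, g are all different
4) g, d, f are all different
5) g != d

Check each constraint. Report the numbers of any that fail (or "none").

1) f = 1 is in {-1, 1, 4}  true
2) values 1, 10, 11 are pairwise distinct  true
3) values 11, 1, 10 are pairwise distinct  true
4) values 10, 11, 1 are pairwise distinct  true
5) g = 10, d = 11; distinct  true

No violations.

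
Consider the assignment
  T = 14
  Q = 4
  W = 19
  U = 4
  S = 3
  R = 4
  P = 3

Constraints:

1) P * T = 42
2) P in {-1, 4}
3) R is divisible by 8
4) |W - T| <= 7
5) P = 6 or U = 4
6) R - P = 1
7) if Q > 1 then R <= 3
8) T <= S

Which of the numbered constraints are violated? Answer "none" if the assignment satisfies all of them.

Constraints 2, 3, 7, 8 do not hold.

1) P * T = 3 * 14 = 42 — holds.
2) P = 3 is not in {-1, 4} — does not hold.
3) 4 = 8*0 + 4, so 8 does not divide 4 — does not hold.
4) |19 - 14| = 5; 5 ≤ 7 — holds.
5) P = 3 ≠ 6, but U = 4 = 4 (second disjunct) — holds.
6) R - P = 4 - 3 = 1 — holds.
7) Q = 4 > 1, so we need R ≤ 3; but R = 4 > 3 — does not hold.
8) T = 14, S = 3; 14 > 3 (want ≤) — does not hold.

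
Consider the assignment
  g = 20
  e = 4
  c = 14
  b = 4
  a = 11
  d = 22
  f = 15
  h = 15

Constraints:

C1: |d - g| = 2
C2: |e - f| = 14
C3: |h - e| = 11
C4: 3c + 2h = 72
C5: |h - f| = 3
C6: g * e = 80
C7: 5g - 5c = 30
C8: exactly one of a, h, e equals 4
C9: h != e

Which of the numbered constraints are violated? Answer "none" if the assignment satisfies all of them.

C1: |22 - 20| = 2  ✓
C2: |4 - 15| = 11, not 14  ✗
C3: |15 - 4| = 11  ✓
C4: 3c + 2h = 3(14) + 2(15) = 72  ✓
C5: |15 - 15| = 0, not 3  ✗
C6: g * e = 20 * 4 = 80  ✓
C7: 5g - 5c = 5(20) - 5(14) = 30  ✓
C8: a=11, h=15, e=4; 1 of them equals 4  ✓
C9: h = 15, e = 4; distinct  ✓

The assignment fails constraints 2, 5.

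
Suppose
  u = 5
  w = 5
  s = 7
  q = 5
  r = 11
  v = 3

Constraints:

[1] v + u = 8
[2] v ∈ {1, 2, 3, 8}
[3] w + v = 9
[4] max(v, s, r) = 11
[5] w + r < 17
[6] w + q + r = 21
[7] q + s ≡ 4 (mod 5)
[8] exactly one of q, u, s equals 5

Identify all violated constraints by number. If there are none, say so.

[1] v + u = 3 + 5 = 8  ✓
[2] v = 3 is in {1, 2, 3, 8}  ✓
[3] w + v = 5 + 3 = 8, not 9  ✗
[4] max(3, 7, 11) = 11  ✓
[5] w + r = 5 + 11 = 16; 16 < 17  ✓
[6] w + q + r = 5 + 5 + 11 = 21  ✓
[7] q + s = 12; 12 mod 5 = 2, not 4  ✗
[8] q=5, u=5, s=7; 2 of them equal 5, not exactly one  ✗

No — constraints 3, 7, 8 are not satisfied.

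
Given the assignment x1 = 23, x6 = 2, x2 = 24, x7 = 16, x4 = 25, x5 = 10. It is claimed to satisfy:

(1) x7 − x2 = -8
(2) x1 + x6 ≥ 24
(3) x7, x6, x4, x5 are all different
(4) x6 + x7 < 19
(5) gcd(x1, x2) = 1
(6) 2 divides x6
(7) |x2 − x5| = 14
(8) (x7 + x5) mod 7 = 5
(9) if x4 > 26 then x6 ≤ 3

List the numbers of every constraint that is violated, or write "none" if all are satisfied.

(1) x7 − x2 = 16 − 24 = -8 — holds.
(2) x1 + x6 = 23 + 2 = 25; 25 ≥ 24 — holds.
(3) values 16, 2, 25, 10 are pairwise distinct — holds.
(4) x6 + x7 = 2 + 16 = 18; 18 < 19 — holds.
(5) gcd(23, 24) = 1 — holds.
(6) 2 / 2 = 1, so 2 divides 2 — holds.
(7) |24 − 10| = 14 — holds.
(8) x7 + x5 = 26; 26 mod 7 = 5 — holds.
(9) x4 = 25, not > 26; antecedent false, conditional vacuously true — holds.

Yes — all constraints hold.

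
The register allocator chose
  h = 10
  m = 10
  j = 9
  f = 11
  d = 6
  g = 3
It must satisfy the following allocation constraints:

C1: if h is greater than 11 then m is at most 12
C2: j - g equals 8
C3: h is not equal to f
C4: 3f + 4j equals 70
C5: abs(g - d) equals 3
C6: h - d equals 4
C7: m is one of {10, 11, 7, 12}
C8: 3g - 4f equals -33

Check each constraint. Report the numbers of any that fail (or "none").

C1: h = 10, not > 11; antecedent false, conditional vacuously true  ✔
C2: j - g = 9 - 3 = 6, not 8  ✘
C3: h = 10, f = 11; distinct  ✔
C4: 3f + 4j = 3(11) + 4(9) = 69, not 70  ✘
C5: abs(3 - 6) = 3  ✔
C6: h - d = 10 - 6 = 4  ✔
C7: m = 10 is in {10, 11, 7, 12}  ✔
C8: 3g - 4f = 3(3) - 4(11) = -35, not -33  ✘

Violated: 2, 4, 8.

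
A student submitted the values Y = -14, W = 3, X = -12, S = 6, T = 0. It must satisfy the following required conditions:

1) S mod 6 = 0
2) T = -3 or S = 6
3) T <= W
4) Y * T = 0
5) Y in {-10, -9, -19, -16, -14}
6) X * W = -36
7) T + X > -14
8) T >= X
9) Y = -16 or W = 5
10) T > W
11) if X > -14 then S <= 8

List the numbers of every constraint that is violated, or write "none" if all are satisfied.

1) 6 mod 6 = 0  true
2) T = 0 ≠ -3, but S = 6 = 6 (second disjunct)  true
3) T = 0, W = 3; 0 ≤ 3  true
4) Y * T = -14 * 0 = 0  true
5) Y = -14 is in {-10, -9, -19, -16, -14}  true
6) X * W = -12 * 3 = -36  true
7) T + X = 0 + (-12) = -12; -12 > -14  true
8) T = 0, X = -12; 0 ≥ -12  true
9) Y = -14 ≠ -16 and W = 3 ≠ 5; both disjuncts false  false
10) T = 0, W = 3; 0 ≤ 3 (want >)  false
11) X = -12 > -14, so we need S ≤ 8; S = 6 ≤ 8  true

The assignment fails constraints 9, 10.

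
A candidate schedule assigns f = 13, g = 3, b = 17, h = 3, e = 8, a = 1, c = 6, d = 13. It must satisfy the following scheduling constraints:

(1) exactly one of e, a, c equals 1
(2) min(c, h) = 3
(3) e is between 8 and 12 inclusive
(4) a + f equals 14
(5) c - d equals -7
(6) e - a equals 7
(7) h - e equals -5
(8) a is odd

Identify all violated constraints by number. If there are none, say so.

The assignment satisfies every constraint.

(1) e=8, a=1, c=6; 1 of them equals 1 — holds.
(2) min(6, 3) = 3 — holds.
(3) e = 8 lies in [8, 12] — holds.
(4) a + f = 1 + 13 = 14 — holds.
(5) c - d = 6 - 13 = -7 — holds.
(6) e - a = 8 - 1 = 7 — holds.
(7) h - e = 3 - 8 = -5 — holds.
(8) a = 1 is odd — holds.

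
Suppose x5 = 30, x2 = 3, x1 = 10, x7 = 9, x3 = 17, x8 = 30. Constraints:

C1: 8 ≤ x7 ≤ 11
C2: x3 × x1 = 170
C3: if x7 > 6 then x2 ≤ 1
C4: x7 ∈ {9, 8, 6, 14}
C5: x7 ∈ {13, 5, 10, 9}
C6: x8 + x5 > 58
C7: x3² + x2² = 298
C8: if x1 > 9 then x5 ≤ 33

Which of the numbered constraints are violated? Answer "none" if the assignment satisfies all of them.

C1: x7 = 9 lies in [8, 11]  ✔
C2: x3 × x1 = 17 × 10 = 170  ✔
C3: x7 = 9 > 6, so we need x2 ≤ 1; but x2 = 3 > 1  ✘
C4: x7 = 9 is in {9, 8, 6, 14}  ✔
C5: x7 = 9 is in {13, 5, 10, 9}  ✔
C6: x8 + x5 = 30 + 30 = 60; 60 > 58  ✔
C7: x3² + x2² = 17² + 3² = 289 + 9 = 298  ✔
C8: x1 = 10 > 9, so we need x5 ≤ 33; x5 = 30 ≤ 33  ✔

Constraint 3 is violated.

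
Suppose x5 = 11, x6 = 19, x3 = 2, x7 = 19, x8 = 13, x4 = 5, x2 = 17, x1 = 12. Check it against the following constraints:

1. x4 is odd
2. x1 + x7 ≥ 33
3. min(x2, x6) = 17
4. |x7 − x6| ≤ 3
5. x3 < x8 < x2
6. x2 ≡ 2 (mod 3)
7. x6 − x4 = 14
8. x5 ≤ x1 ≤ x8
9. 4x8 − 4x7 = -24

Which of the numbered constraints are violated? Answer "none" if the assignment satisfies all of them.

1. x4 = 5 is odd  OK
2. x1 + x7 = 12 + 19 = 31; 31 < 33, bound 33 not met  FAIL
3. min(17, 19) = 17  OK
4. |19 − 19| = 0; 0 ≤ 3  OK
5. values 2 < 13 < 17  OK
6. 17 mod 3 = 2  OK
7. x6 − x4 = 19 − 5 = 14  OK
8. values 11 ≤ 12 ≤ 13  OK
9. 4x8 − 4x7 = 4(13) − 4(19) = -24  OK

Constraint 2 does not hold.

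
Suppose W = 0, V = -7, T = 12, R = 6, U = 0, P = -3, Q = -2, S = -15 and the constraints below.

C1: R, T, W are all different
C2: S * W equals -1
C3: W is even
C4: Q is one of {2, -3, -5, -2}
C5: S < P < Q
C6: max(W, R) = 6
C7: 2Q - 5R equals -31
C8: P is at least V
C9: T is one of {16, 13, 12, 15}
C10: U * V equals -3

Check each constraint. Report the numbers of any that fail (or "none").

Violated: 2, 7, 10.

C1: values 6, 12, 0 are pairwise distinct — satisfied.
C2: S * W = -15 * 0 = 0, not -1 — violated.
C3: W = 0 is even — satisfied.
C4: Q = -2 is in {2, -3, -5, -2} — satisfied.
C5: values -15 < -3 < -2 — satisfied.
C6: max(0, 6) = 6 — satisfied.
C7: 2Q - 5R = 2(-2) - 5(6) = -34, not -31 — violated.
C8: P = -3, V = -7; -3 ≥ -7 — satisfied.
C9: T = 12 is in {16, 13, 12, 15} — satisfied.
C10: U * V = 0 * (-7) = 0, not -3 — violated.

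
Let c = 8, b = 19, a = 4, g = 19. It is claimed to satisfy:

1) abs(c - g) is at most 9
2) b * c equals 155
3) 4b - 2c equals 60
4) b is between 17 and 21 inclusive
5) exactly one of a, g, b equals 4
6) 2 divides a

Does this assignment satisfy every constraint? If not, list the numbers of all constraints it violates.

1) abs(8 - 19) = 11; 11 > 9, exceeds bound 9 — violated.
2) b * c = 19 * 8 = 152, not 155 — violated.
3) 4b - 2c = 4(19) - 2(8) = 60 — satisfied.
4) b = 19 lies in [17, 21] — satisfied.
5) a=4, g=19, b=19; 1 of them equals 4 — satisfied.
6) 4 / 2 = 2, so 2 divides 4 — satisfied.

No — constraints 1, 2 are not satisfied.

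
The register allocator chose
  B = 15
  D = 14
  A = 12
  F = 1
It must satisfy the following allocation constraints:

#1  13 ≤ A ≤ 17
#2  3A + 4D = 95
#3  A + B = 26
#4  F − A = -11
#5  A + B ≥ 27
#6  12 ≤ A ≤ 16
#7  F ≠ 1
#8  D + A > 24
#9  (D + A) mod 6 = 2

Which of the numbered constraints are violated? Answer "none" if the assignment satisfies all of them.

The assignment fails constraints 1, 2, 3, 7.

#1 A = 12 is outside [13, 17]  false
#2 3A + 4D = 3(12) + 4(14) = 92, not 95  false
#3 A + B = 12 + 15 = 27, not 26  false
#4 F − A = 1 − 12 = -11  true
#5 A + B = 12 + 15 = 27; 27 ≥ 27  true
#6 A = 12 lies in [12, 16]  true
#7 F = 1, but 1 is required to differ  false
#8 D + A = 14 + 12 = 26; 26 > 24  true
#9 D + A = 26; 26 mod 6 = 2  true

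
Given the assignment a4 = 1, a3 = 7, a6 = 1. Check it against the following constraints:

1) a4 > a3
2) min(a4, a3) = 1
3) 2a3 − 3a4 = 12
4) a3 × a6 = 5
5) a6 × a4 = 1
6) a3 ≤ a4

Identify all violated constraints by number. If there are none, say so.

Violated: 1, 3, 4, 6.

1) a4 = 1, a3 = 7; 1 ≤ 7 (want >) — violated.
2) min(1, 7) = 1 — OK.
3) 2a3 − 3a4 = 2(7) − 3(1) = 11, not 12 — violated.
4) a3 × a6 = 7 × 1 = 7, not 5 — violated.
5) a6 × a4 = 1 × 1 = 1 — OK.
6) a3 = 7, a4 = 1; 7 > 1 (want ≤) — violated.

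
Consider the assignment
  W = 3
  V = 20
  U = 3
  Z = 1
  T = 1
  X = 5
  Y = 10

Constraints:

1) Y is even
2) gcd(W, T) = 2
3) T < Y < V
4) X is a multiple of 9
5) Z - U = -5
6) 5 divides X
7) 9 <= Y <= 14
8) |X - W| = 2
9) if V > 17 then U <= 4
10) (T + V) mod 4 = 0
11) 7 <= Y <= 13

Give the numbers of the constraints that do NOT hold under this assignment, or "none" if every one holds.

1) Y = 10 is even  true
2) gcd(3, 1) = 1, not 2  false
3) values 1 < 10 < 20  true
4) 5 = 9*0 + 5, so 9 does not divide 5  false
5) Z - U = 1 - 3 = -2, not -5  false
6) 5 / 5 = 1, so 5 divides 5  true
7) Y = 10 lies in [9, 14]  true
8) |5 - 3| = 2  true
9) V = 20 > 17, so we need U ≤ 4; U = 3 ≤ 4  true
10) T + V = 21; 21 mod 4 = 1, not 0  false
11) Y = 10 lies in [7, 13]  true

Constraints 2, 4, 5, 10 do not hold.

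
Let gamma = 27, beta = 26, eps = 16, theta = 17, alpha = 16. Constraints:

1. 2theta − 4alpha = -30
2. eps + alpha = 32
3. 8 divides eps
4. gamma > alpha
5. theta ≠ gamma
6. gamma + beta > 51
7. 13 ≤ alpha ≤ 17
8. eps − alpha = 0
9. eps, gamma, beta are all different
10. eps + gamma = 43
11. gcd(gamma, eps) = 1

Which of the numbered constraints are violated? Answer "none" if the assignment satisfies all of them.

1. 2theta − 4alpha = 2(17) − 4(16) = -30 — OK.
2. eps + alpha = 16 + 16 = 32 — OK.
3. 16 / 8 = 2, so 8 divides 16 — OK.
4. gamma = 27, alpha = 16; 27 > 16 — OK.
5. theta = 17, gamma = 27; distinct — OK.
6. gamma + beta = 27 + 26 = 53; 53 > 51 — OK.
7. alpha = 16 lies in [13, 17] — OK.
8. eps − alpha = 16 − 16 = 0 — OK.
9. values 16, 27, 26 are pairwise distinct — OK.
10. eps + gamma = 16 + 27 = 43 — OK.
11. gcd(27, 16) = 1 — OK.

The assignment satisfies every constraint.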